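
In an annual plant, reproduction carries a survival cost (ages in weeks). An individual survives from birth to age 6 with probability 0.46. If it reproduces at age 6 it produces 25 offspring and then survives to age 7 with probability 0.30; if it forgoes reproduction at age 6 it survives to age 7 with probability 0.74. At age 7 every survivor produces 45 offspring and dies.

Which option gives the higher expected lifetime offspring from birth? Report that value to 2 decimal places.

breed at age 6: R₀ = 0.46 × (25 + 0.30 × 45) = 0.46 × 38.5000 = 17.7100
delay to age 7: R₀ = 0.46 × (0.74 × 45) = 0.46 × 33.3000 = 15.3180
Higher: breed at age 6 (17.7100).

17.71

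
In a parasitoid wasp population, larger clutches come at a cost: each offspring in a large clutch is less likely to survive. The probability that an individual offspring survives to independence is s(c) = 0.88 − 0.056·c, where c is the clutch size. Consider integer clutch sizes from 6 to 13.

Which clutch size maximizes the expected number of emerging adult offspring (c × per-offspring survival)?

Expected emerging adult offspring = c × s(c):
  c=6: 6 × 0.544 = 3.264
  c=7: 7 × 0.488 = 3.416
  c=8: 8 × 0.432 = 3.456
  c=9: 9 × 0.376 = 3.384
  c=10: 10 × 0.320 = 3.200
  c=11: 11 × 0.264 = 2.904
  c=12: 12 × 0.208 = 2.496
  c=13: 13 × 0.152 = 1.976
Maximum at c = 8 (3.456 emerging adult offspring).

8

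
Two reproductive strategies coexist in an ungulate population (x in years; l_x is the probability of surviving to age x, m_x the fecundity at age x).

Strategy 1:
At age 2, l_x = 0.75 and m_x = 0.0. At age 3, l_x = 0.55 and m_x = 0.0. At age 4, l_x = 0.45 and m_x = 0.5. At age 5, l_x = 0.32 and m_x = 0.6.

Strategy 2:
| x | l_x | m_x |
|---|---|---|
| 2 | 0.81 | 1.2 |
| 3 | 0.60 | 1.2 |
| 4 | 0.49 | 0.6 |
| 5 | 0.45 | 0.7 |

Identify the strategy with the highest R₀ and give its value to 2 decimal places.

2.30

Strategy 1: R₀ = 0.75×0.0 + 0.55×0.0 + 0.45×0.5 + 0.32×0.6 = 0.4170
Strategy 2: R₀ = 0.81×1.2 + 0.60×1.2 + 0.49×0.6 + 0.45×0.7 = 2.3010
Highest R₀: strategy 2 with 2.3010.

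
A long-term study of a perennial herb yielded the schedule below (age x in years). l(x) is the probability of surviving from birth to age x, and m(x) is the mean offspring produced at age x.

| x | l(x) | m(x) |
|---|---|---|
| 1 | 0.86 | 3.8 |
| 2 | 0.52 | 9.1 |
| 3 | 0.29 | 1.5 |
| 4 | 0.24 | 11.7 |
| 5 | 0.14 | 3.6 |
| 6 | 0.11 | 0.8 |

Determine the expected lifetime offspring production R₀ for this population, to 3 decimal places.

11.835

R₀ = Σ l(x) m(x):
  age 1: 0.86 × 3.8 = 3.2680
  age 2: 0.52 × 9.1 = 4.7320
  age 3: 0.29 × 1.5 = 0.4350
  age 4: 0.24 × 11.7 = 2.8080
  age 5: 0.14 × 3.6 = 0.5040
  age 6: 0.11 × 0.8 = 0.0880
R₀ = 3.2680 + 4.7320 + 0.4350 + 2.8080 + 0.5040 + 0.0880 = 11.8350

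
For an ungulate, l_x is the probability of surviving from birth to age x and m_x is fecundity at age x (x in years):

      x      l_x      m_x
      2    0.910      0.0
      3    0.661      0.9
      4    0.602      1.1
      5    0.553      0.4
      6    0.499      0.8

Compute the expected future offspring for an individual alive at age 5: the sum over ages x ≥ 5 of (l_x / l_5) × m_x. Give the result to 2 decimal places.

1.12

l_5 = 0.553. Conditional survival from age 5 to x is l_x / l_5.
  x=5: (0.553/0.553) × 0.4 = 0.4000
  x=6: (0.499/0.553) × 0.8 = 0.7219
Sum = 0.4000 + 0.7219 = 1.1219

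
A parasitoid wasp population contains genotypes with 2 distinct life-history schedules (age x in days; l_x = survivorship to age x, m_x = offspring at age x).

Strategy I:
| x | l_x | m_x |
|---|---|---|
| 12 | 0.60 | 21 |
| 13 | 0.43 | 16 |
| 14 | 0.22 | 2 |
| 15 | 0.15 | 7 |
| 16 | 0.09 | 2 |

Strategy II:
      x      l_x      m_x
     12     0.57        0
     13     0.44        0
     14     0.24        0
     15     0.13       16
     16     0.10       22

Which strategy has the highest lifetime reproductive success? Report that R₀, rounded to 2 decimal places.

21.15

Strategy I: R₀ = 0.60×21 + 0.43×16 + 0.22×2 + 0.15×7 + 0.09×2 = 21.1500
Strategy II: R₀ = 0.57×0 + 0.44×0 + 0.24×0 + 0.13×16 + 0.10×22 = 4.2800
Highest R₀: strategy I with 21.1500.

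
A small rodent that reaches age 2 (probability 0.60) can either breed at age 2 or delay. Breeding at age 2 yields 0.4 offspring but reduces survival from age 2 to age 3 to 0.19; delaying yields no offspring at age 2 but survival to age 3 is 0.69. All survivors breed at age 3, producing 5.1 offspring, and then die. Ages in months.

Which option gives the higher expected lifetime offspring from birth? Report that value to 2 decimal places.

breed at age 2: R₀ = 0.60 × (0.4 + 0.19 × 5.1) = 0.60 × 1.3690 = 0.8214
delay to age 3: R₀ = 0.60 × (0.69 × 5.1) = 0.60 × 3.5190 = 2.1114
Higher: delay to age 3 (2.1114).

2.11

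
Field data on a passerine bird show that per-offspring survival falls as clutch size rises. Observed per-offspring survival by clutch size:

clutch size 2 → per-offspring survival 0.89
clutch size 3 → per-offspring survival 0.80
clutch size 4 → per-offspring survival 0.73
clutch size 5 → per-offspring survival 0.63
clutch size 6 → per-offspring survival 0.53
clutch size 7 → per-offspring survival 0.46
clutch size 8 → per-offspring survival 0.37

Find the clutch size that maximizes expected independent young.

Expected independent young = c × s(c):
  c=2: 2 × 0.89 = 1.780
  c=3: 3 × 0.80 = 2.400
  c=4: 4 × 0.73 = 2.920
  c=5: 5 × 0.63 = 3.150
  c=6: 6 × 0.53 = 3.180
  c=7: 7 × 0.46 = 3.220
  c=8: 8 × 0.37 = 2.960
Maximum at c = 7 (3.220 independent young).

7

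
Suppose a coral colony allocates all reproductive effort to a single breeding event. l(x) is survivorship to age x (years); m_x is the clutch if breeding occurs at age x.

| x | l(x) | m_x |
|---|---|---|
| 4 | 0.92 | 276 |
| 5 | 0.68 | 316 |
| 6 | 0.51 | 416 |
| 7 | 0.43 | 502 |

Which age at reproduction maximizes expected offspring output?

4

Expected offspring if breeding at age x = l(x) × m_x:
  age 4: 0.92 × 276 = 253.920
  age 5: 0.68 × 316 = 214.880
  age 6: 0.51 × 416 = 212.160
  age 7: 0.43 × 502 = 215.860
Maximum at age 4 (253.920).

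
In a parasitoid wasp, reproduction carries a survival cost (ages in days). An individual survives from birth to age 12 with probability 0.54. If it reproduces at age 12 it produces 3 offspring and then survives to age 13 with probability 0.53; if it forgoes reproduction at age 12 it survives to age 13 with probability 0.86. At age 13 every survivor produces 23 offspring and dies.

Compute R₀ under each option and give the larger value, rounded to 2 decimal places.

breed at age 12: R₀ = 0.54 × (3 + 0.53 × 23) = 0.54 × 15.1900 = 8.2026
delay to age 13: R₀ = 0.54 × (0.86 × 23) = 0.54 × 19.7800 = 10.6812
Higher: delay to age 13 (10.6812).

10.68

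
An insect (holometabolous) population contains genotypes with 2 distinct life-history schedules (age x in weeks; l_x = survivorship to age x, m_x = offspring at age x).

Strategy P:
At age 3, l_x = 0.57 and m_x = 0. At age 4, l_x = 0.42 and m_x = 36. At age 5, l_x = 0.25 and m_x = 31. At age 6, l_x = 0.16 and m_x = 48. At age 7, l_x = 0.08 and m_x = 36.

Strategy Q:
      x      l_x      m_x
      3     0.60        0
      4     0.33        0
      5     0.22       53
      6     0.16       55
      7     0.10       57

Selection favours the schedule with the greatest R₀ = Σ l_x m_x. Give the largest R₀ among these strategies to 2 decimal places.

Strategy P: R₀ = 0.57×0 + 0.42×36 + 0.25×31 + 0.16×48 + 0.08×36 = 33.4300
Strategy Q: R₀ = 0.60×0 + 0.33×0 + 0.22×53 + 0.16×55 + 0.10×57 = 26.1600
Highest R₀: strategy P with 33.4300.

33.43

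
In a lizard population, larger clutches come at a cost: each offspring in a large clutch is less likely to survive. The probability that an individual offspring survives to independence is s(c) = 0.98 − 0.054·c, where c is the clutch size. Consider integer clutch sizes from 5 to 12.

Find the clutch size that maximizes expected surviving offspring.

9

Expected surviving offspring = c × s(c):
  c=5: 5 × 0.710 = 3.550
  c=6: 6 × 0.656 = 3.936
  c=7: 7 × 0.602 = 4.214
  c=8: 8 × 0.548 = 4.384
  c=9: 9 × 0.494 = 4.446
  c=10: 10 × 0.440 = 4.400
  c=11: 11 × 0.386 = 4.246
  c=12: 12 × 0.332 = 3.984
Maximum at c = 9 (4.446 surviving offspring).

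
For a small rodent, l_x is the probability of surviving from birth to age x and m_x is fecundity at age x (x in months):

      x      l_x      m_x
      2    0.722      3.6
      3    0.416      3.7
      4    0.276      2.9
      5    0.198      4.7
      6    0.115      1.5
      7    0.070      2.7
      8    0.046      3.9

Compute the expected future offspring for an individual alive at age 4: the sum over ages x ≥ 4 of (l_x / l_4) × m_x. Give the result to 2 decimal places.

8.23

l_4 = 0.276. Conditional survival from age 4 to x is l_x / l_4.
  x=4: (0.276/0.276) × 2.9 = 2.9000
  x=5: (0.198/0.276) × 4.7 = 3.3717
  x=6: (0.115/0.276) × 1.5 = 0.6250
  x=7: (0.070/0.276) × 2.7 = 0.6848
  x=8: (0.046/0.276) × 3.9 = 0.6500
Sum = 2.9000 + 3.3717 + 0.6250 + 0.6848 + 0.6500 = 8.2315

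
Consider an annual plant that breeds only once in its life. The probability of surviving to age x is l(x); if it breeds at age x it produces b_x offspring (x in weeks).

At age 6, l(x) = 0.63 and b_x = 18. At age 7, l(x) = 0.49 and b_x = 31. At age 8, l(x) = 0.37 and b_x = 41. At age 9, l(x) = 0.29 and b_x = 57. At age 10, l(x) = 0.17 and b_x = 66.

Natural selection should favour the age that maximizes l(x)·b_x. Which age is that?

9

Expected offspring if breeding at age x = l(x) × b_x:
  age 6: 0.63 × 18 = 11.340
  age 7: 0.49 × 31 = 15.190
  age 8: 0.37 × 41 = 15.170
  age 9: 0.29 × 57 = 16.530
  age 10: 0.17 × 66 = 11.220
Maximum at age 9 (16.530).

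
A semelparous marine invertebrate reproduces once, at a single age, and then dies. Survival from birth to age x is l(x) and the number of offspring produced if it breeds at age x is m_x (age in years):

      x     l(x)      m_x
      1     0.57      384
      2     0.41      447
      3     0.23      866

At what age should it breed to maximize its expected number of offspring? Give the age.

1

Expected offspring if breeding at age x = l(x) × m_x:
  age 1: 0.57 × 384 = 218.880
  age 2: 0.41 × 447 = 183.270
  age 3: 0.23 × 866 = 199.180
Maximum at age 1 (218.880).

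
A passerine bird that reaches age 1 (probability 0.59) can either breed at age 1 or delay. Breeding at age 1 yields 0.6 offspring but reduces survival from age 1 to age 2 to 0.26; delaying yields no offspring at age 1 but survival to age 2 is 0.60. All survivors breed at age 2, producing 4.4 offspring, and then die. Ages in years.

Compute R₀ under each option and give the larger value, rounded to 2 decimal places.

breed at age 1: R₀ = 0.59 × (0.6 + 0.26 × 4.4) = 0.59 × 1.7440 = 1.0290
delay to age 2: R₀ = 0.59 × (0.60 × 4.4) = 0.59 × 2.6400 = 1.5576
Higher: delay to age 2 (1.5576).

1.56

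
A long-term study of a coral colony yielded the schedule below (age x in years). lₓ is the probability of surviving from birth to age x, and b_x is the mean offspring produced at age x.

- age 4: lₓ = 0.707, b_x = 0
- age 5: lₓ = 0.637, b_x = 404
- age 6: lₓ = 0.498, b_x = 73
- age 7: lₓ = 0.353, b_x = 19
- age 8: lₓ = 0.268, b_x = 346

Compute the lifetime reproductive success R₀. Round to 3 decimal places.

393.137

R₀ = Σ lₓ b_x:
  age 4: 0.707 × 0 = 0.0000
  age 5: 0.637 × 404 = 257.3480
  age 6: 0.498 × 73 = 36.3540
  age 7: 0.353 × 19 = 6.7070
  age 8: 0.268 × 346 = 92.7280
R₀ = 0.0000 + 257.3480 + 36.3540 + 6.7070 + 92.7280 = 393.1370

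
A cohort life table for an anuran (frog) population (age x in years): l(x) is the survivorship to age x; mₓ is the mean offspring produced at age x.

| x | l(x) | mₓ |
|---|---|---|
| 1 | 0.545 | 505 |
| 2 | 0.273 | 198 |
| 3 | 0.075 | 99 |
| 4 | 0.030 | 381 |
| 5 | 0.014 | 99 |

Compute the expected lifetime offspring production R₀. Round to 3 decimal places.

R₀ = Σ l(x) mₓ:
  age 1: 0.545 × 505 = 275.2250
  age 2: 0.273 × 198 = 54.0540
  age 3: 0.075 × 99 = 7.4250
  age 4: 0.030 × 381 = 11.4300
  age 5: 0.014 × 99 = 1.3860
R₀ = 275.2250 + 54.0540 + 7.4250 + 11.4300 + 1.3860 = 349.5200

349.520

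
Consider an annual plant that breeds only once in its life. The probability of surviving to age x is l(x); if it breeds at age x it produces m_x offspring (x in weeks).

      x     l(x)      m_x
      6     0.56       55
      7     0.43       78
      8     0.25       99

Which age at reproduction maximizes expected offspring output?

Expected offspring if breeding at age x = l(x) × m_x:
  age 6: 0.56 × 55 = 30.800
  age 7: 0.43 × 78 = 33.540
  age 8: 0.25 × 99 = 24.750
Maximum at age 7 (33.540).

7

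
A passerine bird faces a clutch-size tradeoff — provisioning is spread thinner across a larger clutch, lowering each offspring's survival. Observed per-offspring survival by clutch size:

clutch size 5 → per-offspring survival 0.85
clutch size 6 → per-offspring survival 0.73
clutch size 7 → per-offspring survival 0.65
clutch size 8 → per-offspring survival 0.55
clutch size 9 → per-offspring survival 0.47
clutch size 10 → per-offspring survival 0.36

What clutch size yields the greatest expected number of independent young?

7

Expected independent young = c × s(c):
  c=5: 5 × 0.85 = 4.250
  c=6: 6 × 0.73 = 4.380
  c=7: 7 × 0.65 = 4.550
  c=8: 8 × 0.55 = 4.400
  c=9: 9 × 0.47 = 4.230
  c=10: 10 × 0.36 = 3.600
Maximum at c = 7 (4.550 independent young).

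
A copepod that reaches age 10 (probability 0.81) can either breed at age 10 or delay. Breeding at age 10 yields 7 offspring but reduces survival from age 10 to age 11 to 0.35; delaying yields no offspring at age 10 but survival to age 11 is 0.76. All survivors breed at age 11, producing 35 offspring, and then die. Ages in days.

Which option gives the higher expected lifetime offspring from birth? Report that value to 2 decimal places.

breed at age 10: R₀ = 0.81 × (7 + 0.35 × 35) = 0.81 × 19.2500 = 15.5925
delay to age 11: R₀ = 0.81 × (0.76 × 35) = 0.81 × 26.6000 = 21.5460
Higher: delay to age 11 (21.5460).

21.55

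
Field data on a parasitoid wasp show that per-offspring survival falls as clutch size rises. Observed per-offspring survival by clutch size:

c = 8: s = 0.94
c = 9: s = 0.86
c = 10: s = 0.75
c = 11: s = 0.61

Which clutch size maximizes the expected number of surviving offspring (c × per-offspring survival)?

9

Expected surviving offspring = c × s(c):
  c=8: 8 × 0.94 = 7.520
  c=9: 9 × 0.86 = 7.740
  c=10: 10 × 0.75 = 7.500
  c=11: 11 × 0.61 = 6.710
Maximum at c = 9 (7.740 surviving offspring).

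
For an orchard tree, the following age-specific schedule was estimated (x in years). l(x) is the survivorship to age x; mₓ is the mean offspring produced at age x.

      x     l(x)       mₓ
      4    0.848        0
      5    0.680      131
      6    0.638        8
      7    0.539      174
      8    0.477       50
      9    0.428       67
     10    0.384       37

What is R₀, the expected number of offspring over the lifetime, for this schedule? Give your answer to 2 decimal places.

254.70

R₀ = Σ l(x) mₓ:
  age 4: 0.848 × 0 = 0.0000
  age 5: 0.680 × 131 = 89.0800
  age 6: 0.638 × 8 = 5.1040
  age 7: 0.539 × 174 = 93.7860
  age 8: 0.477 × 50 = 23.8500
  age 9: 0.428 × 67 = 28.6760
  age 10: 0.384 × 37 = 14.2080
R₀ = 0.0000 + 89.0800 + 5.1040 + 93.7860 + 23.8500 + 28.6760 + 14.2080 = 254.7040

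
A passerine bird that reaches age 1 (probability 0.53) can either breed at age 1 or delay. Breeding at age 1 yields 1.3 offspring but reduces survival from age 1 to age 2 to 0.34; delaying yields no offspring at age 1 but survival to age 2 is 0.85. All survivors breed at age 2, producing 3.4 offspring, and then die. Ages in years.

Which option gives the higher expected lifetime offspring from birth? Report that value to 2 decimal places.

1.53

breed at age 1: R₀ = 0.53 × (1.3 + 0.34 × 3.4) = 0.53 × 2.4560 = 1.3017
delay to age 2: R₀ = 0.53 × (0.85 × 3.4) = 0.53 × 2.8900 = 1.5317
Higher: delay to age 2 (1.5317).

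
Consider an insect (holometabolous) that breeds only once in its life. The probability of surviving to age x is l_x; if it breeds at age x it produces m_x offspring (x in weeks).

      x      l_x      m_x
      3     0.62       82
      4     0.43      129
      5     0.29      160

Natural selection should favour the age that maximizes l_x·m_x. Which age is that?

Expected offspring if breeding at age x = l_x × m_x:
  age 3: 0.62 × 82 = 50.840
  age 4: 0.43 × 129 = 55.470
  age 5: 0.29 × 160 = 46.400
Maximum at age 4 (55.470).

4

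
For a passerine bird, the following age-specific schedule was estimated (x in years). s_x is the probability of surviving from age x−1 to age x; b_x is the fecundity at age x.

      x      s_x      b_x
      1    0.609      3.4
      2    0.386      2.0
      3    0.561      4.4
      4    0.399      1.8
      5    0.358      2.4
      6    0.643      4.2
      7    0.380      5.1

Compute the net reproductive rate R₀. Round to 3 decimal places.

3.335

Survivorship from birth: l_x = s_1·s_2·…·s_x.
  l_1 = 0.60900
  l_2 = 0.23507
  l_3 = 0.13188
  l_4 = 0.05262
  l_5 = 0.01884
  l_6 = 0.01211
  l_7 = 0.00460
R₀ = Σ l_x b_x:
  age 1: 0.60900 × 3.4 = 2.0706
  age 2: 0.23507 × 2.0 = 0.4701
  age 3: 0.13188 × 4.4 = 0.5803
  age 4: 0.05262 × 1.8 = 0.0947
  age 5: 0.01884 × 2.4 = 0.0452
  age 6: 0.01211 × 4.2 = 0.0509
  age 7: 0.00460 × 5.1 = 0.0235
R₀ = 2.0706 + 0.4701 + 0.5803 + 0.0947 + 0.0452 + 0.0509 + 0.0235 = 3.3353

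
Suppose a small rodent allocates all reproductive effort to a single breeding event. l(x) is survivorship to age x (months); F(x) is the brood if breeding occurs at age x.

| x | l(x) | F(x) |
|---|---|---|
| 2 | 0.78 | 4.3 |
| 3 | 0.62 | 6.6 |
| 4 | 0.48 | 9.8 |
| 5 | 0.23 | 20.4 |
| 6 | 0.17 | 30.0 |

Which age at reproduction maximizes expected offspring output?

6

Expected offspring if breeding at age x = l(x) × F(x):
  age 2: 0.78 × 4.3 = 3.354
  age 3: 0.62 × 6.6 = 4.092
  age 4: 0.48 × 9.8 = 4.704
  age 5: 0.23 × 20.4 = 4.692
  age 6: 0.17 × 30.0 = 5.100
Maximum at age 6 (5.100).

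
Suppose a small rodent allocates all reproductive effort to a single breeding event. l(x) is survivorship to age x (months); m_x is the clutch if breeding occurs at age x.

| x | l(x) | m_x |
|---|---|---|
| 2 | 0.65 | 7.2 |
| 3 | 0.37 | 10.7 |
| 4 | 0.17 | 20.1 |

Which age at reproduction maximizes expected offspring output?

Expected offspring if breeding at age x = l(x) × m_x:
  age 2: 0.65 × 7.2 = 4.680
  age 3: 0.37 × 10.7 = 3.959
  age 4: 0.17 × 20.1 = 3.417
Maximum at age 2 (4.680).

2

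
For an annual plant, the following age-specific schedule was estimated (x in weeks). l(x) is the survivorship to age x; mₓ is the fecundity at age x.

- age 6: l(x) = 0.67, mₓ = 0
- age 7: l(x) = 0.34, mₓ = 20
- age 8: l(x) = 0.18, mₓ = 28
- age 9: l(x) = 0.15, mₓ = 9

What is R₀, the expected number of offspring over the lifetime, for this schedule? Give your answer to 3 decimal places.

13.190

R₀ = Σ l(x) mₓ:
  age 6: 0.67 × 0 = 0.0000
  age 7: 0.34 × 20 = 6.8000
  age 8: 0.18 × 28 = 5.0400
  age 9: 0.15 × 9 = 1.3500
R₀ = 0.0000 + 6.8000 + 5.0400 + 1.3500 = 13.1900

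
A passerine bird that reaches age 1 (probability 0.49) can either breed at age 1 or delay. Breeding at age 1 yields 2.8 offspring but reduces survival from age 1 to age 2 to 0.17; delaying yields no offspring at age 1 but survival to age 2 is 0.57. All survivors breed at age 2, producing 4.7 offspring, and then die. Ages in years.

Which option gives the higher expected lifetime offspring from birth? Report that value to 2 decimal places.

breed at age 1: R₀ = 0.49 × (2.8 + 0.17 × 4.7) = 0.49 × 3.5990 = 1.7635
delay to age 2: R₀ = 0.49 × (0.57 × 4.7) = 0.49 × 2.6790 = 1.3127
Higher: breed at age 1 (1.7635).

1.76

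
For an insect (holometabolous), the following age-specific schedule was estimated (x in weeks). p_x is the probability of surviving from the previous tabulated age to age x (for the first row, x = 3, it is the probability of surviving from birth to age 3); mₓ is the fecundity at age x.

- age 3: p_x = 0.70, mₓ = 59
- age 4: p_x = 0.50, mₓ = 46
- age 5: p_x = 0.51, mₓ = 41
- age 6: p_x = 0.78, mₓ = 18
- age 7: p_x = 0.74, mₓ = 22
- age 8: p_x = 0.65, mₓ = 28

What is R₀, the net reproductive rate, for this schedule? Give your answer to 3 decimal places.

71.366

Survivorship from birth: l_x = p_3·p_4·…·p_x.
  l_3 = 0.70000
  l_4 = 0.35000
  l_5 = 0.17850
  l_6 = 0.13923
  l_7 = 0.10303
  l_8 = 0.06697
R₀ = Σ l_x mₓ:
  age 3: 0.70000 × 59 = 41.3000
  age 4: 0.35000 × 46 = 16.1000
  age 5: 0.17850 × 41 = 7.3185
  age 6: 0.13923 × 18 = 2.5061
  age 7: 0.10303 × 22 = 2.2667
  age 8: 0.06697 × 28 = 1.8752
R₀ = 41.3000 + 16.1000 + 7.3185 + 2.5061 + 2.2667 + 1.8752 = 71.3665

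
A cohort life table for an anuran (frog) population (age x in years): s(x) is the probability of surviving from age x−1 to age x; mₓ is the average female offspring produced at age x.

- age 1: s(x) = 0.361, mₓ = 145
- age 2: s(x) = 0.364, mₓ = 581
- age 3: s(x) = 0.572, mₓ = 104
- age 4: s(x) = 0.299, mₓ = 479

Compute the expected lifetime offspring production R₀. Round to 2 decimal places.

147.27

Survivorship from birth: l_x = s_1·s_2·…·s_x.
  l_1 = 0.36100
  l_2 = 0.13140
  l_3 = 0.07516
  l_4 = 0.02247
R₀ = Σ l_x mₓ:
  age 1: 0.36100 × 145 = 52.3450
  age 2: 0.13140 × 581 = 76.3434
  age 3: 0.07516 × 104 = 7.8166
  age 4: 0.02247 × 479 = 10.7631
R₀ = 52.3450 + 76.3434 + 7.8166 + 10.7631 = 147.2682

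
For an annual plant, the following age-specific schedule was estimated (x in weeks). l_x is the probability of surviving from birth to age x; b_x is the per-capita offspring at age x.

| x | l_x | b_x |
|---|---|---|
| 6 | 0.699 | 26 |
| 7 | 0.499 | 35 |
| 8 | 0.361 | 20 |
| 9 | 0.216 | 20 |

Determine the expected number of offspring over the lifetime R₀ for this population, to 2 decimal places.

R₀ = Σ l_x b_x:
  age 6: 0.699 × 26 = 18.1740
  age 7: 0.499 × 35 = 17.4650
  age 8: 0.361 × 20 = 7.2200
  age 9: 0.216 × 20 = 4.3200
R₀ = 18.1740 + 17.4650 + 7.2200 + 4.3200 = 47.1790

47.18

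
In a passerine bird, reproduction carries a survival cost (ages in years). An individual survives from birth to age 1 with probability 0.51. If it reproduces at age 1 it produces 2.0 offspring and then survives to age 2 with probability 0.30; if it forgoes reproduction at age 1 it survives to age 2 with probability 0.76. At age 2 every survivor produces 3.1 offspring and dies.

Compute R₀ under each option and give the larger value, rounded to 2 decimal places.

breed at age 1: R₀ = 0.51 × (2.0 + 0.30 × 3.1) = 0.51 × 2.9300 = 1.4943
delay to age 2: R₀ = 0.51 × (0.76 × 3.1) = 0.51 × 2.3560 = 1.2016
Higher: breed at age 1 (1.4943).

1.49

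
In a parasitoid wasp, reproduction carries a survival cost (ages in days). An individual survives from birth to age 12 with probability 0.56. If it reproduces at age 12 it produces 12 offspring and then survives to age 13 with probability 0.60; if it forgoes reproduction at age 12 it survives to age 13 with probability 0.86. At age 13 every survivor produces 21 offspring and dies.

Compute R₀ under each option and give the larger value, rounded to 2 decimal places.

breed at age 12: R₀ = 0.56 × (12 + 0.60 × 21) = 0.56 × 24.6000 = 13.7760
delay to age 13: R₀ = 0.56 × (0.86 × 21) = 0.56 × 18.0600 = 10.1136
Higher: breed at age 12 (13.7760).

13.78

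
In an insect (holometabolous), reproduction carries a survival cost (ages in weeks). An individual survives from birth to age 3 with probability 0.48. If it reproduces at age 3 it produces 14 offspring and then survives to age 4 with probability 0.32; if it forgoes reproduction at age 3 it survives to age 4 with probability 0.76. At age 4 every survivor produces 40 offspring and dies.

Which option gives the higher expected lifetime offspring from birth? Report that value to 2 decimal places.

breed at age 3: R₀ = 0.48 × (14 + 0.32 × 40) = 0.48 × 26.8000 = 12.8640
delay to age 4: R₀ = 0.48 × (0.76 × 40) = 0.48 × 30.4000 = 14.5920
Higher: delay to age 4 (14.5920).

14.59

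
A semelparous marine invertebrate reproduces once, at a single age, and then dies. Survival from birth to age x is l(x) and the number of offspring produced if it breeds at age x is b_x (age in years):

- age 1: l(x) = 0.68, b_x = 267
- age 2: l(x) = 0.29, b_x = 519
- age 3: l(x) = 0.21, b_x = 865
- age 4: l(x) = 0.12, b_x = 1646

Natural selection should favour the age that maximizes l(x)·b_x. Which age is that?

4

Expected offspring if breeding at age x = l(x) × b_x:
  age 1: 0.68 × 267 = 181.560
  age 2: 0.29 × 519 = 150.510
  age 3: 0.21 × 865 = 181.650
  age 4: 0.12 × 1646 = 197.520
Maximum at age 4 (197.520).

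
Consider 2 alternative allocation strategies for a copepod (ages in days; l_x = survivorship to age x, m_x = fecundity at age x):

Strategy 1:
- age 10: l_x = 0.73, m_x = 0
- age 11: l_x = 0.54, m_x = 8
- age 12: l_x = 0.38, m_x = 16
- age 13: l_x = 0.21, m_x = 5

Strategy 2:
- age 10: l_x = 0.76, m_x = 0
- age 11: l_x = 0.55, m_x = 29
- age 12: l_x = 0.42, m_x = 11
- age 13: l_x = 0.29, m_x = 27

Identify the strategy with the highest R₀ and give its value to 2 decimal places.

28.40

Strategy 1: R₀ = 0.73×0 + 0.54×8 + 0.38×16 + 0.21×5 = 11.4500
Strategy 2: R₀ = 0.76×0 + 0.55×29 + 0.42×11 + 0.29×27 = 28.4000
Highest R₀: strategy 2 with 28.4000.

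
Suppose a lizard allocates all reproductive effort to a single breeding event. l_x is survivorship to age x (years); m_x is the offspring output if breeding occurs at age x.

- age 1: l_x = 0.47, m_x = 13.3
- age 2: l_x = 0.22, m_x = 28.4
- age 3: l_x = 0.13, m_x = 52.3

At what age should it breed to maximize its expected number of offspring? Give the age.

3

Expected offspring if breeding at age x = l_x × m_x:
  age 1: 0.47 × 13.3 = 6.251
  age 2: 0.22 × 28.4 = 6.248
  age 3: 0.13 × 52.3 = 6.799
Maximum at age 3 (6.799).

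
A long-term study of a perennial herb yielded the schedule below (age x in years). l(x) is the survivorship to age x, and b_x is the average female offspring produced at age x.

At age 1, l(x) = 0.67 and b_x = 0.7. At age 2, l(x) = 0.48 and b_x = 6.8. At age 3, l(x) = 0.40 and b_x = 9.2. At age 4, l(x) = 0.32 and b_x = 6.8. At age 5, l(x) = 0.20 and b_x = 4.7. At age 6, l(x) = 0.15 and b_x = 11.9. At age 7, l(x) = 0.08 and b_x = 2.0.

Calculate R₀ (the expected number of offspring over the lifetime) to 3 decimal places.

12.474

R₀ = Σ l(x) b_x:
  age 1: 0.67 × 0.7 = 0.4690
  age 2: 0.48 × 6.8 = 3.2640
  age 3: 0.40 × 9.2 = 3.6800
  age 4: 0.32 × 6.8 = 2.1760
  age 5: 0.20 × 4.7 = 0.9400
  age 6: 0.15 × 11.9 = 1.7850
  age 7: 0.08 × 2.0 = 0.1600
R₀ = 0.4690 + 3.2640 + 3.6800 + 2.1760 + 0.9400 + 1.7850 + 0.1600 = 12.4740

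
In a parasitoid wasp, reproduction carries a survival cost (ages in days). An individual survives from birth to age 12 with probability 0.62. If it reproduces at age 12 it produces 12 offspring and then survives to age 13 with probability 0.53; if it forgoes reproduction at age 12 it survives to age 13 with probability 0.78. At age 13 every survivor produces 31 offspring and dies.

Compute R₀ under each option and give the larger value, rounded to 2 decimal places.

17.63

breed at age 12: R₀ = 0.62 × (12 + 0.53 × 31) = 0.62 × 28.4300 = 17.6266
delay to age 13: R₀ = 0.62 × (0.78 × 31) = 0.62 × 24.1800 = 14.9916
Higher: breed at age 12 (17.6266).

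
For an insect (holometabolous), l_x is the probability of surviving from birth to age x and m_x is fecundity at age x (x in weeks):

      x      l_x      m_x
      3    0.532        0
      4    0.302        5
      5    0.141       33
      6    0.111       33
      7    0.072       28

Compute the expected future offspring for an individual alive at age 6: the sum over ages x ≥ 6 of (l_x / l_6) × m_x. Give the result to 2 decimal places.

l_6 = 0.111. Conditional survival from age 6 to x is l_x / l_6.
  x=6: (0.111/0.111) × 33 = 33.0000
  x=7: (0.072/0.111) × 28 = 18.1622
Sum = 33.0000 + 18.1622 = 51.1622

51.16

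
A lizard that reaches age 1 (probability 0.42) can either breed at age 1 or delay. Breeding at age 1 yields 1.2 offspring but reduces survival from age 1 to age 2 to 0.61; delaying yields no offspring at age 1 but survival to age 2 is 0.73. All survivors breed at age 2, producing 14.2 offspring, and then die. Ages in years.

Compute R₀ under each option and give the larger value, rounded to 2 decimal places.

breed at age 1: R₀ = 0.42 × (1.2 + 0.61 × 14.2) = 0.42 × 9.8620 = 4.1420
delay to age 2: R₀ = 0.42 × (0.73 × 14.2) = 0.42 × 10.3660 = 4.3537
Higher: delay to age 2 (4.3537).

4.35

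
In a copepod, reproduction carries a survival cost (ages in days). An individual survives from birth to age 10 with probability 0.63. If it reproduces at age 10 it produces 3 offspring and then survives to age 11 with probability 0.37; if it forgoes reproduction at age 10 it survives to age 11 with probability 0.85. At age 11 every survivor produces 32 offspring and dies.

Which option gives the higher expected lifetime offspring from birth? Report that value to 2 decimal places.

17.14

breed at age 10: R₀ = 0.63 × (3 + 0.37 × 32) = 0.63 × 14.8400 = 9.3492
delay to age 11: R₀ = 0.63 × (0.85 × 32) = 0.63 × 27.2000 = 17.1360
Higher: delay to age 11 (17.1360).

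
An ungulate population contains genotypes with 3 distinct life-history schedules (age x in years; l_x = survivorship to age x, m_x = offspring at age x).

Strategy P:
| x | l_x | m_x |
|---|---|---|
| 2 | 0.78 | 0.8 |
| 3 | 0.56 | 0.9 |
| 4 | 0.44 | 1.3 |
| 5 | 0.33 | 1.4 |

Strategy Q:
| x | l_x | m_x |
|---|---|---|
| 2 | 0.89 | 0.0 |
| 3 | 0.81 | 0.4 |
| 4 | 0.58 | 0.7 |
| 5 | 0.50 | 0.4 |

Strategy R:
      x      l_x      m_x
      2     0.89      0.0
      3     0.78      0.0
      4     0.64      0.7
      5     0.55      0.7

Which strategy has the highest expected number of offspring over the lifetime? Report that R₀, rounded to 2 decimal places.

Strategy P: R₀ = 0.78×0.8 + 0.56×0.9 + 0.44×1.3 + 0.33×1.4 = 2.1620
Strategy Q: R₀ = 0.89×0.0 + 0.81×0.4 + 0.58×0.7 + 0.50×0.4 = 0.9300
Strategy R: R₀ = 0.89×0.0 + 0.78×0.0 + 0.64×0.7 + 0.55×0.7 = 0.8330
Highest R₀: strategy P with 2.1620.

2.16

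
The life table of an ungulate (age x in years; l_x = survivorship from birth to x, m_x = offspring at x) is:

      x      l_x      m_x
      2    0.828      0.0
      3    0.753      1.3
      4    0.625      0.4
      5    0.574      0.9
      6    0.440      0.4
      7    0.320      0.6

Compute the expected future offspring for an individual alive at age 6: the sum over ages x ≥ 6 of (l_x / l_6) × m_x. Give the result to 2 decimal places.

0.84

l_6 = 0.440. Conditional survival from age 6 to x is l_x / l_6.
  x=6: (0.440/0.440) × 0.4 = 0.4000
  x=7: (0.320/0.440) × 0.6 = 0.4364
Sum = 0.4000 + 0.4364 = 0.8364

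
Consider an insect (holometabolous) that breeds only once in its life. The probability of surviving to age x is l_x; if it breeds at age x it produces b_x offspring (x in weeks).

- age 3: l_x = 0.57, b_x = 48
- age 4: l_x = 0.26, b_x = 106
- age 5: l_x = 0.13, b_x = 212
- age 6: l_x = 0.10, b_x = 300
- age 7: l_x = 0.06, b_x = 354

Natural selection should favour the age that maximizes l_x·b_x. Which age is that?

Expected offspring if breeding at age x = l_x × b_x:
  age 3: 0.57 × 48 = 27.360
  age 4: 0.26 × 106 = 27.560
  age 5: 0.13 × 212 = 27.560
  age 6: 0.10 × 300 = 30.000
  age 7: 0.06 × 354 = 21.240
Maximum at age 6 (30.000).

6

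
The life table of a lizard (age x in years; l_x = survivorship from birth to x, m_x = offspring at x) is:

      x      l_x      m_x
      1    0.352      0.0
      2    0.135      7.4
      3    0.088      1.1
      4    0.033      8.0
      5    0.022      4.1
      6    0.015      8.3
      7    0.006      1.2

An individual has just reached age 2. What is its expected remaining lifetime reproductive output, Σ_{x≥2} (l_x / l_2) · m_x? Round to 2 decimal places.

11.72

l_2 = 0.135. Conditional survival from age 2 to x is l_x / l_2.
  x=2: (0.135/0.135) × 7.4 = 7.4000
  x=3: (0.088/0.135) × 1.1 = 0.7170
  x=4: (0.033/0.135) × 8.0 = 1.9556
  x=5: (0.022/0.135) × 4.1 = 0.6681
  x=6: (0.015/0.135) × 8.3 = 0.9222
  x=7: (0.006/0.135) × 1.2 = 0.0533
Sum = 7.4000 + 0.7170 + 1.9556 + 0.6681 + 0.9222 + 0.0533 = 11.7163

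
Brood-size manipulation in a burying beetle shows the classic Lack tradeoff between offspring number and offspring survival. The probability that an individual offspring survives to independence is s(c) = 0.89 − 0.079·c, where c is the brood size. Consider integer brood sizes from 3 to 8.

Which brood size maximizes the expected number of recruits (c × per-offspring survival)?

Expected recruits = c × s(c):
  c=3: 3 × 0.653 = 1.959
  c=4: 4 × 0.574 = 2.296
  c=5: 5 × 0.495 = 2.475
  c=6: 6 × 0.416 = 2.496
  c=7: 7 × 0.337 = 2.359
  c=8: 8 × 0.258 = 2.064
Maximum at c = 6 (2.496 recruits).

6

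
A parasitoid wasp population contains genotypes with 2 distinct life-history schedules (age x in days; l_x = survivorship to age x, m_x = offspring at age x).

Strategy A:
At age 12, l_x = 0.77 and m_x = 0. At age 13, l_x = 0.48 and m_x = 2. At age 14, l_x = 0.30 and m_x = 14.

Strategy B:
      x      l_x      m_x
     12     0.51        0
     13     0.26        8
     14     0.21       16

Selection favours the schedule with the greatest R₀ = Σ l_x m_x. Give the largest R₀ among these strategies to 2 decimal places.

Strategy A: R₀ = 0.77×0 + 0.48×2 + 0.30×14 = 5.1600
Strategy B: R₀ = 0.51×0 + 0.26×8 + 0.21×16 = 5.4400
Highest R₀: strategy B with 5.4400.

5.44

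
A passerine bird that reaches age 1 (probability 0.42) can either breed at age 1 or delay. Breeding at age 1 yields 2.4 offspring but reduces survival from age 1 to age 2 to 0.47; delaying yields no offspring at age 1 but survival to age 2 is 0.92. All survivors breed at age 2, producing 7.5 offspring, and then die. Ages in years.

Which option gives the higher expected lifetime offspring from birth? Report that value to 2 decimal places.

breed at age 1: R₀ = 0.42 × (2.4 + 0.47 × 7.5) = 0.42 × 5.9250 = 2.4885
delay to age 2: R₀ = 0.42 × (0.92 × 7.5) = 0.42 × 6.9000 = 2.8980
Higher: delay to age 2 (2.8980).

2.90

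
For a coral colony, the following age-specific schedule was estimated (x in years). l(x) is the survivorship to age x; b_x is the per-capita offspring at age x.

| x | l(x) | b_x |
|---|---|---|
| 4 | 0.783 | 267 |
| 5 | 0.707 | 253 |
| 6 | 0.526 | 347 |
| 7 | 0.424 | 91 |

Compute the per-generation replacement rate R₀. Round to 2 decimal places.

609.04

R₀ = Σ l(x) b_x:
  age 4: 0.783 × 267 = 209.0610
  age 5: 0.707 × 253 = 178.8710
  age 6: 0.526 × 347 = 182.5220
  age 7: 0.424 × 91 = 38.5840
R₀ = 209.0610 + 178.8710 + 182.5220 + 38.5840 = 609.0380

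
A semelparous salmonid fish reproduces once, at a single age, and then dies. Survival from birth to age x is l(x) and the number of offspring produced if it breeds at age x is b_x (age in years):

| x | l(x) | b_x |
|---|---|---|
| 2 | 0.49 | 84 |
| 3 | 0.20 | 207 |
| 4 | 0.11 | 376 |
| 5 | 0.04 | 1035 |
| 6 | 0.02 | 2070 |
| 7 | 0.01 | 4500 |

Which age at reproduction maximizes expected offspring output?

Expected offspring if breeding at age x = l(x) × b_x:
  age 2: 0.49 × 84 = 41.160
  age 3: 0.20 × 207 = 41.400
  age 4: 0.11 × 376 = 41.360
  age 5: 0.04 × 1035 = 41.400
  age 6: 0.02 × 2070 = 41.400
  age 7: 0.01 × 4500 = 45.000
Maximum at age 7 (45.000).

7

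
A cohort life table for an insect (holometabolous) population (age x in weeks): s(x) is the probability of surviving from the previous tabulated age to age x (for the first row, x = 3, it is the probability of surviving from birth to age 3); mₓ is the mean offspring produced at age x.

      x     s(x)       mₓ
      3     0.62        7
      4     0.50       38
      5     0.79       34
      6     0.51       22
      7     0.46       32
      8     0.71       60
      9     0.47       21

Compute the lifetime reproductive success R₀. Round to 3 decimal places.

Survivorship from birth: l_x = s_3·s_4·…·s_x.
  l_3 = 0.62000
  l_4 = 0.31000
  l_5 = 0.24490
  l_6 = 0.12490
  l_7 = 0.05745
  l_8 = 0.04079
  l_9 = 0.01917
R₀ = Σ l_x mₓ:
  age 3: 0.62000 × 7 = 4.3400
  age 4: 0.31000 × 38 = 11.7800
  age 5: 0.24490 × 34 = 8.3266
  age 6: 0.12490 × 22 = 2.7478
  age 7: 0.05745 × 32 = 1.8384
  age 8: 0.04079 × 60 = 2.4474
  age 9: 0.01917 × 21 = 0.4026
R₀ = 4.3400 + 11.7800 + 8.3266 + 2.7478 + 1.8384 + 2.4474 + 0.4026 = 31.8828

31.883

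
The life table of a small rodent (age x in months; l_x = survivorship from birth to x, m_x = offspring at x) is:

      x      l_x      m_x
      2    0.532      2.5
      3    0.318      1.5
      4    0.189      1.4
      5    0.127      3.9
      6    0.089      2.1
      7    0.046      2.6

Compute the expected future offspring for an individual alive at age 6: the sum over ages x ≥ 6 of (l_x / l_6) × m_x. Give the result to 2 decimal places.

3.44

l_6 = 0.089. Conditional survival from age 6 to x is l_x / l_6.
  x=6: (0.089/0.089) × 2.1 = 2.1000
  x=7: (0.046/0.089) × 2.6 = 1.3438
Sum = 2.1000 + 1.3438 = 3.4438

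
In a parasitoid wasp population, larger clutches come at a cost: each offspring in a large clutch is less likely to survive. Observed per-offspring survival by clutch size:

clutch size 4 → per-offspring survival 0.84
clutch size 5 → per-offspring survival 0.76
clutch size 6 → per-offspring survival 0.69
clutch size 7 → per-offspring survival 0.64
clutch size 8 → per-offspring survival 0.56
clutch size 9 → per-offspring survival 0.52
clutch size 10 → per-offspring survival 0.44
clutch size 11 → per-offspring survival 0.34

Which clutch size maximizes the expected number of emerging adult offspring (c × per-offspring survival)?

Expected emerging adult offspring = c × s(c):
  c=4: 4 × 0.84 = 3.360
  c=5: 5 × 0.76 = 3.800
  c=6: 6 × 0.69 = 4.140
  c=7: 7 × 0.64 = 4.480
  c=8: 8 × 0.56 = 4.480
  c=9: 9 × 0.52 = 4.680
  c=10: 10 × 0.44 = 4.400
  c=11: 11 × 0.34 = 3.740
Maximum at c = 9 (4.680 emerging adult offspring).

9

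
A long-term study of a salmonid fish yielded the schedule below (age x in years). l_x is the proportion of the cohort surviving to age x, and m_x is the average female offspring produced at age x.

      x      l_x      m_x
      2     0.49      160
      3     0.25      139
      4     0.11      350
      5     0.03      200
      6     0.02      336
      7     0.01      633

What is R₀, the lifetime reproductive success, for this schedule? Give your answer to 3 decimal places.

R₀ = Σ l_x m_x:
  age 2: 0.49 × 160 = 78.4000
  age 3: 0.25 × 139 = 34.7500
  age 4: 0.11 × 350 = 38.5000
  age 5: 0.03 × 200 = 6.0000
  age 6: 0.02 × 336 = 6.7200
  age 7: 0.01 × 633 = 6.3300
R₀ = 78.4000 + 34.7500 + 38.5000 + 6.0000 + 6.7200 + 6.3300 = 170.7000

170.700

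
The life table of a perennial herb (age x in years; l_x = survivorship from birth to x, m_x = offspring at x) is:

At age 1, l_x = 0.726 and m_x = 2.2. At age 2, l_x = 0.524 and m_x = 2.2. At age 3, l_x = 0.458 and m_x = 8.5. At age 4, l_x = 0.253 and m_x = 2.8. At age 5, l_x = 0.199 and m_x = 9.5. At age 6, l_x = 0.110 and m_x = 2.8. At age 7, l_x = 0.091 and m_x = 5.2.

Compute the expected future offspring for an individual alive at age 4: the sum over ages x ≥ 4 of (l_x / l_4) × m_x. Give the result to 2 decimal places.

13.36

l_4 = 0.253. Conditional survival from age 4 to x is l_x / l_4.
  x=4: (0.253/0.253) × 2.8 = 2.8000
  x=5: (0.199/0.253) × 9.5 = 7.4723
  x=6: (0.110/0.253) × 2.8 = 1.2174
  x=7: (0.091/0.253) × 5.2 = 1.8704
Sum = 2.8000 + 7.4723 + 1.2174 + 1.8704 = 13.3601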